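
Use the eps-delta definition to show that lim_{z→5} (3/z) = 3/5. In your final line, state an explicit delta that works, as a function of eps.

Let eps > 0. We seek delta > 0 such that 0 < |z − 5| < delta implies |3/z − (3/5)| < eps.
|3/z − (3/5)| = 3·|5 − z|/(5·|z|) = 3|z − 5|/(5|z|).
Require delta ≤ 5/2 so that |z| > 5 − 5/2 = 5/2, hence 5|z| > 25/2.
Then |3/z − (3/5)| < 3|z − 5|/(25/2), which is < eps when |z − 5| < (25/6)eps.
Take delta = min(5/2, (25/6)eps). Then 0 < |z − 5| < delta gives both |z − 5| < 5/2 and |z − 5| < (25/6)eps, so |3/z − (3/5)| < eps.

delta = min(5/2, (25/6)eps)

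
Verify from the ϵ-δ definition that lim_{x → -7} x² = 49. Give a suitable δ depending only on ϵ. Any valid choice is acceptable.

Suppose ϵ > 0. We seek δ > 0 with 0 < |x + 7| < δ ⇒ |x² − 49| < ϵ.
Factor: x² − 49 = (x + 7)(x - 7), so |x² − 49| = |x + 7|·|x - 7|.
Restrict δ ≤ 1. Then |x + 7| < 1 gives |x| < 8, so by the triangle inequality |x - 7| ≤ 8 + 7 = 15.
Hence |x² − 49| ≤ 15|x + 7|, which is < ϵ once |x + 7| < ϵ/15.
Take δ = min(1, ϵ/15). If 0 < |x + 7| < δ then both bounds hold and |x² − 49| ≤ 15|x + 7| < 15·(ϵ/15) = ϵ.

δ = min(1, ϵ/15)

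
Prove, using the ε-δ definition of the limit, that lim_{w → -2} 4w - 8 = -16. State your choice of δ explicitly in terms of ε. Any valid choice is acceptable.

Let ε > 0 be given. We need δ > 0 so that 0 < |w + 2| < δ implies |(4w - 8) + 16| < ε.
Since (4w - 8) + 16 = 4(w + 2), we have |(4w - 8) + 16| = 4|w + 2|.
So 4|w + 2| < ε exactly when |w + 2| < ε/4.
Choosing δ = ε/4 gives |(4w - 8) + 16| = 4|w + 2| < ε whenever |w + 2| < δ.

δ = ε/4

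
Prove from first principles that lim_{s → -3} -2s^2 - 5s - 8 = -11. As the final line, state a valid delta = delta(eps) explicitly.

delta = min(1, eps/9)

Let eps > 0. We want delta > 0 such that 0 < |s + 3| < delta implies |(-2s^2 - 5s - 8) + 11| < eps.
(-2s^2 - 5s - 8) + 11 = -2s^2 - 5s + 3 = (s + 3)(-2s + 1).
So |(-2s^2 - 5s - 8) + 11| = |s + 3|·|-2s + 1|.
Assume first that |s + 3| < 1, so |s| < 4. Then |-2s + 1| ≤ 2·4 + 1 = 9.
Hence |(-2s^2 - 5s - 8) + 11| ≤ 9|s + 3| < eps provided |s + 3| < eps/9.
Choosing delta = min(1, eps/9) ensures both conditions, hence |(-2s^2 - 5s - 8) + 11| < eps.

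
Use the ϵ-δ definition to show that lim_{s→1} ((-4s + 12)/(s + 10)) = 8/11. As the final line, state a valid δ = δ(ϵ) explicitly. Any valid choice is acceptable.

Let ϵ > 0 be given. We want δ > 0 with 0 < |s − 1| < δ ⇒ |(-4s + 12)/(s + 10) − (8/11)| < ϵ.
Combining over a common denominator, (-4s + 12)/(s + 10) − (8/11) = [(-4s + 12)·11 − 8·(s + 10)] / [11·(s + 10)] = -52(s − 1) / (11(s + 10)).
So |(-4s + 12)/(s + 10) − (8/11)| = 52|s − 1| / (11·|s + 10|).
Require δ ≤ 11/2, so |s + 10| ≥ |11| − |s − 1| > 11 − 11/2 = 11/2.
Hence |(-4s + 12)/(s + 10) − (8/11)| < 52|s − 1|/(11·(11/2)) = (104/121)|s − 1|, which is < ϵ once |s − 1| < (121/104)ϵ.
Take δ = min(11/2, (121/104)ϵ). Then 0 < |s − 1| < δ forces both bounds, so |(-4s + 12)/(s + 10) − (8/11)| < ϵ.

δ = min(11/2, (121/104)ϵ)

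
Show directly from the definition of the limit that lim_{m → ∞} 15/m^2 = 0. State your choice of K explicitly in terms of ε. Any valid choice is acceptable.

Let ε > 0 be given. For m ≥ 1, |15/m^2 − 0| = 15/m^2.
15/m^2 < ε ⇔ m^2 > 15/ε ⇔ m > (15/ε)^{1/2}.
Take K = (15/ε)^{1/2}. Then m > K implies 15/m^2 < ε.

K = (15/ε)^{1/2}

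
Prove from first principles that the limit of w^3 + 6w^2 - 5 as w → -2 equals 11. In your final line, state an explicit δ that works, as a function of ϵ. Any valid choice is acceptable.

δ = min(1, ϵ/29)

Suppose ϵ > 0. We want δ > 0 such that 0 < |w + 2| < δ implies |(w^3 + 6w^2 - 5) − 11| < ϵ.
(w^3 + 6w^2 - 5) − 11 = w^3 + 6w^2 - 16 = (w + 2)(w^2 + 4w - 8).
So |(w^3 + 6w^2 - 5) − 11| = |w + 2|·|w^2 + 4w - 8|.
Assume first that |w + 2| < 1, so |w| < 3. Then |w^2 + 4w - 8| ≤ 3^2 + 4·3 + 8 = 29.
Hence |(w^3 + 6w^2 - 5) − 11| ≤ 29|w + 2| < ϵ provided |w + 2| < ϵ/29.
Take δ = min(1, ϵ/29). Then 0 < |w + 2| < δ gives both |w + 2| < 1 and |w + 2| < ϵ/29, so |(w^3 + 6w^2 - 5) − 11| < ϵ.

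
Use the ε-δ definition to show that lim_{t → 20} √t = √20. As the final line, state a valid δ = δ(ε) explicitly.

δ = min(20, √20·ε)

Fix ε > 0. We want δ > 0 such that 0 < |t − 20| < δ implies |√t − √20| < ε.
Rationalise: √t − √20 = (t − 20)/(√t + √20), so |√t − √20| = |t − 20|/(√t + √20).
Restrict δ ≤ 20 so that |t − 20| < 20 forces t > 0, and then √t + √20 > √20.
Hence |√t − √20| < |t − 20|/√20, which is < ε once |t − 20| < √20·ε.
Take δ = min(20, √20·ε). If 0 < |t − 20| < δ then t > 0 and |√t − √20| < |t − 20|/√20 < ε.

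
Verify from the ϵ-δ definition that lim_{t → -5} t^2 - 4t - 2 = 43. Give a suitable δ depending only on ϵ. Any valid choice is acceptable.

Let ϵ > 0 be given. We want δ > 0 such that 0 < |t + 5| < δ implies |(t^2 - 4t - 2) − 43| < ϵ.
(t^2 - 4t - 2) − 43 = t^2 - 4t - 45 = (t + 5)(t - 9).
So |(t^2 - 4t - 2) − 43| = |t + 5|·|t - 9|.
Require δ ≤ 1. Then |t + 5| < 1 gives |t| < 6, and by the triangle inequality |t - 9| ≤ 6 + 9 = 15.
Hence |(t^2 - 4t - 2) − 43| ≤ 15|t + 5| < ϵ provided |t + 5| < ϵ/15.
Choosing δ = min(1, ϵ/15) ensures both conditions, hence |(t^2 - 4t - 2) − 43| < ϵ.

δ = min(1, ϵ/15)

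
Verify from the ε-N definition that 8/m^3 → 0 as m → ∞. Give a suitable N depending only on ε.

Let ε > 0 be given. For m ≥ 1, |8/m^3 − 0| = 8/m^3.
8/m^3 < ε ⇔ m^3 > 8/ε ⇔ m > (8/ε)^{1/3}.
Take N = (8/ε)^{1/3}. Then m > N implies 8/m^3 < ε.

N = (8/ε)^{1/3}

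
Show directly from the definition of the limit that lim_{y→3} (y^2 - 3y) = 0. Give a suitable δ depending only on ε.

Fix ε > 0. We want δ > 0 such that 0 < |y − 3| < δ implies |(y^2 - 3y)| < ε.
(y^2 - 3y) = y^2 - 3y = (y − 3)(y).
So |(y^2 - 3y)| = |y − 3|·|y|.
Assume first that |y − 3| < 2, so |y| < 5. Then |y| ≤ 5 = 5.
Hence |(y^2 - 3y)| ≤ 5|y − 3| < ε provided |y − 3| < ε/5.
Take δ = min(2, ε/5). Then 0 < |y − 3| < δ gives both |y − 3| < 2 and |y − 3| < ε/5, so |(y^2 - 3y)| < ε.

δ = min(2, ε/5)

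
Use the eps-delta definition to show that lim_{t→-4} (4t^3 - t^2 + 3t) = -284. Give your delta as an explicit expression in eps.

delta = min(1, eps/256)

Fix eps > 0. We want delta > 0 such that 0 < |t + 4| < delta implies |(4t^3 - t^2 + 3t) + 284| < eps.
(4t^3 - t^2 + 3t) + 284 = 4t^3 - t^2 + 3t + 284 = (t + 4)(4t^2 - 17t + 71).
So |(4t^3 - t^2 + 3t) + 284| = |t + 4|·|4t^2 - 17t + 71|.
Assume first that |t + 4| < 1, so |t| < 5. Then |4t^2 - 17t + 71| ≤ 4·5^2 + 17·5 + 71 = 256.
Hence |(4t^3 - t^2 + 3t) + 284| ≤ 256|t + 4| < eps provided |t + 4| < eps/256.
Take delta = min(1, eps/256). Then 0 < |t + 4| < delta gives both |t + 4| < 1 and |t + 4| < eps/256, so |(4t^3 - t^2 + 3t) + 284| < eps.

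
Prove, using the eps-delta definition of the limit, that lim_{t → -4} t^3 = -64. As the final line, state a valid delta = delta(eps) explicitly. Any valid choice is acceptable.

delta = min(1, eps/61)

Fix eps > 0. We seek delta > 0 with 0 < |t + 4| < delta ⇒ |t^3 + 64| < eps.
Factor: t^3 + 64 = (t + 4)(t^2 - 4t + 16), so |t^3 + 64| = |t + 4|·|t^2 - 4t + 16|.
Restrict delta ≤ 1. Then |t + 4| < 1 gives |t| < 5, so by the triangle inequality |t^2 - 4t + 16| ≤ 5^2 + 4·5 + 16 = 61.
Hence |t^3 + 64| ≤ 61|t + 4|, which is < eps once |t + 4| < eps/61.
Take delta = min(1, eps/61). If 0 < |t + 4| < delta then both bounds hold and |t^3 + 64| ≤ 61|t + 4| < 61·(eps/61) = eps.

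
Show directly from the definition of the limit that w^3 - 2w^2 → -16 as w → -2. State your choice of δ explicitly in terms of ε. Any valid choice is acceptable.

δ = min(1, ε/29)

Let ε > 0 be given. We want δ > 0 such that 0 < |w + 2| < δ implies |(w^3 - 2w^2) + 16| < ε.
(w^3 - 2w^2) + 16 = w^3 - 2w^2 + 16 = (w + 2)(w^2 - 4w + 8).
So |(w^3 - 2w^2) + 16| = |w + 2|·|w^2 - 4w + 8|.
Assume first that |w + 2| < 1, so |w| < 3. Then |w^2 - 4w + 8| ≤ 3^2 + 4·3 + 8 = 29.
Hence |(w^3 - 2w^2) + 16| ≤ 29|w + 2| < ε provided |w + 2| < ε/29.
Take δ = min(1, ε/29). Then 0 < |w + 2| < δ gives both |w + 2| < 1 and |w + 2| < ε/29, so |(w^3 - 2w^2) + 16| < ε.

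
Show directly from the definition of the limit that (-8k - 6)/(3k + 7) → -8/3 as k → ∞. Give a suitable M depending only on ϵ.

M = (38/9)/ϵ

Let ϵ > 0. For k ≥ 1, |(-8k - 6)/(3k + 7) + 8/3| = |38|/(3(3k + 7)) = 38/(3(3k + 7)).
Since 3k + 7 ≥ 3k for k ≥ 1, this is ≤ 38/(3·3k) = (38/9)/k.
So |(-8k - 6)/(3k + 7) + 8/3| < ϵ whenever k > (38/9)/ϵ.
Take M = (38/9)/ϵ. If k > M then |(-8k - 6)/(3k + 7) + 8/3| ≤ (38/9)/k < ϵ.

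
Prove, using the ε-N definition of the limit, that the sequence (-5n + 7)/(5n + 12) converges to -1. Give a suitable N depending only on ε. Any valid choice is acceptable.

N = (19/5)/ε

Let ε > 0. For n ≥ 1, |(-5n + 7)/(5n + 12) + 1| = |95|/(5(5n + 12)) = 95/(5(5n + 12)).
Since 5n + 12 ≥ 5n for n ≥ 1, this is ≤ 95/(5·5n) = (19/5)/n.
So |(-5n + 7)/(5n + 12) + 1| < ε whenever n > (19/5)/ε.
Take N = (19/5)/ε. If n > N then |(-5n + 7)/(5n + 12) + 1| ≤ (19/5)/n < ε.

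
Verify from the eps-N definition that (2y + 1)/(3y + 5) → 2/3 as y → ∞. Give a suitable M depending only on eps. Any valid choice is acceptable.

M = (7/9)/eps

Suppose eps > 0. We seek M > 0 such that y > M implies |(2y + 1)/(3y + 5) − (2/3)| < eps.
(2y + 1)/(3y + 5) − (2/3) = (3(2y + 1) − 2(3y + 5)) / (3(3y + 5)) = -7/(3(3y + 5)).
For y > 0 we have 3y + 5 > 3y, so |(2y + 1)/(3y + 5) − (2/3)| = 7/(3(3y + 5)) < 7/(3·3y) = (7/9)/y.
Thus |(2y + 1)/(3y + 5) − (2/3)| < eps whenever y > (7/9)/eps.
Take M = (7/9)/eps. If y > M then |(2y + 1)/(3y + 5) − (2/3)| < (7/9)/y < eps.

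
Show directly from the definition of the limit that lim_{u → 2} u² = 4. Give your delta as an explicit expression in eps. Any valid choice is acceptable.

delta = min(2, eps/6)

Let eps > 0. We seek delta > 0 with 0 < |u − 2| < delta ⇒ |u² − 4| < eps.
Factor: u² − 4 = (u − 2)(u + 2), so |u² − 4| = |u − 2|·|u + 2|.
Impose delta ≤ 2 so that |u| < 4; then |u + 2| ≤ 6.
Hence |u² − 4| ≤ 6|u − 2|, which is < eps once |u − 2| < eps/6.
Take delta = min(2, eps/6). If 0 < |u − 2| < delta then both bounds hold and |u² − 4| ≤ 6|u − 2| < 6·(eps/6) = eps.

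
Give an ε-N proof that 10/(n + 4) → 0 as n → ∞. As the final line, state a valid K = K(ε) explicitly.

K = 10/ε

Let ε > 0. For n ≥ 1, |10/(n + 4) − 0| = 10/(n + 4) ≤ 10/n.
We need 10/n < ε, i.e. n > 10/ε.
Take K = 10/ε. If n > K then |10/(n + 4)| ≤ 10/n < ε.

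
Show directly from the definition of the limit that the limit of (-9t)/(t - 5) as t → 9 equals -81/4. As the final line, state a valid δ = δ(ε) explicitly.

Let ε > 0 be given. We want δ > 0 with 0 < |t − 9| < δ ⇒ |(-9t)/(t - 5) + 81/4| < ε.
Combining over a common denominator, (-9t)/(t - 5) + 81/4 = [(-9t)·4 − (-81)·(t - 5)] / [4·(t - 5)] = 45(t − 9) / (4(t - 5)).
So |(-9t)/(t - 5) + 81/4| = 45|t − 9| / (4·|t − 5|).
Require δ ≤ 2, so |t − 5| ≥ |4| − |t − 9| > 4 − 2 = 2.
Hence |(-9t)/(t - 5) + 81/4| < 45|t − 9|/(4·2) = (45/8)|t − 9|, which is < ε once |t − 9| < (8/45)ε.
Take δ = min(2, (8/45)ε). Then 0 < |t − 9| < δ forces both bounds, so |(-9t)/(t - 5) + 81/4| < ε.

δ = min(2, (8/45)ε)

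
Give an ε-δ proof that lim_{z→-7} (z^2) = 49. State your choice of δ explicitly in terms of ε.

δ = min(2, ε/16)

Fix ε > 0. We seek δ > 0 with 0 < |z + 7| < δ ⇒ |z^2 − 49| < ε.
Factor: z^2 − 49 = (z + 7)(z - 7), so |z^2 − 49| = |z + 7|·|z - 7|.
Restrict δ ≤ 2. Then |z + 7| < 2 gives |z| < 9, so by the triangle inequality |z - 7| ≤ 9 + 7 = 16.
Hence |z^2 − 49| ≤ 16|z + 7|, which is < ε once |z + 7| < ε/16.
Take δ = min(2, ε/16). If 0 < |z + 7| < δ then both bounds hold and |z^2 − 49| ≤ 16|z + 7| < 16·(ε/16) = ε.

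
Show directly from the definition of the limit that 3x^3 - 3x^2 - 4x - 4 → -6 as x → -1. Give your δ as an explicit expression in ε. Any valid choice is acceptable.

δ = min(1, ε/26)

Suppose ε > 0. We want δ > 0 such that 0 < |x + 1| < δ implies |(3x^3 - 3x^2 - 4x - 4) + 6| < ε.
(3x^3 - 3x^2 - 4x - 4) + 6 = 3x^3 - 3x^2 - 4x + 2 = (x + 1)(3x^2 - 6x + 2).
So |(3x^3 - 3x^2 - 4x - 4) + 6| = |x + 1|·|3x^2 - 6x + 2|.
Require δ ≤ 1. Then |x + 1| < 1 gives |x| < 2, and by the triangle inequality |3x^2 - 6x + 2| ≤ 3·2^2 + 6·2 + 2 = 26.
Hence |(3x^3 - 3x^2 - 4x - 4) + 6| ≤ 26|x + 1| < ε provided |x + 1| < ε/26.
Take δ = min(1, ε/26). Then 0 < |x + 1| < δ gives both |x + 1| < 1 and |x + 1| < ε/26, so |(3x^3 - 3x^2 - 4x - 4) + 6| < ε.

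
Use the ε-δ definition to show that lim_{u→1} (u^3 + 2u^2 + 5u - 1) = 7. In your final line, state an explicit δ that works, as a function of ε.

δ = min(1, ε/18)

Let ε > 0 be given. We want δ > 0 such that 0 < |u − 1| < δ implies |(u^3 + 2u^2 + 5u - 1) − 7| < ε.
(u^3 + 2u^2 + 5u - 1) − 7 = u^3 + 2u^2 + 5u - 8 = (u − 1)(u^2 + 3u + 8).
So |(u^3 + 2u^2 + 5u - 1) − 7| = |u − 1|·|u^2 + 3u + 8|.
Require δ ≤ 1. Then |u − 1| < 1 gives |u| < 2, and by the triangle inequality |u^2 + 3u + 8| ≤ 2^2 + 3·2 + 8 = 18.
Hence |(u^3 + 2u^2 + 5u - 1) − 7| ≤ 18|u − 1| < ε provided |u − 1| < ε/18.
Choosing δ = min(1, ε/18) ensures both conditions, hence |(u^3 + 2u^2 + 5u - 1) − 7| < ε.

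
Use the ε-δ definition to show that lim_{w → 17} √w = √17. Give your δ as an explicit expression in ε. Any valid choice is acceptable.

Suppose ε > 0. We want δ > 0 such that 0 < |w − 17| < δ implies |√w − √17| < ε.
Rationalise: √w − √17 = (w − 17)/(√w + √17), so |√w − √17| = |w − 17|/(√w + √17).
Restrict δ ≤ 17 so that |w − 17| < 17 forces w > 0, and then √w + √17 > √17.
Hence |√w − √17| < |w − 17|/√17, which is < ε once |w − 17| < √17·ε.
Take δ = min(17, √17·ε). If 0 < |w − 17| < δ then w > 0 and |√w − √17| < |w − 17|/√17 < ε.

δ = min(17, √17·ε)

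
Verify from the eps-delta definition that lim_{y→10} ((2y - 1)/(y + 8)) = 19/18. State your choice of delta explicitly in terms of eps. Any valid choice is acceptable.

delta = min(9, (162/17)eps)

Suppose eps > 0. We want delta > 0 with 0 < |y − 10| < delta ⇒ |(2y - 1)/(y + 8) − (19/18)| < eps.
Combining over a common denominator, (2y - 1)/(y + 8) − (19/18) = [(2y - 1)·18 − 19·(y + 8)] / [18·(y + 8)] = 17(y − 10) / (18(y + 8)).
So |(2y - 1)/(y + 8) − (19/18)| = 17|y − 10| / (18·|y + 8|).
Require delta ≤ 9, so |y + 8| ≥ |18| − |y − 10| > 18 − 9 = 9.
Hence |(2y - 1)/(y + 8) − (19/18)| < 17|y − 10|/(18·9) = (17/162)|y − 10|, which is < eps once |y − 10| < (162/17)eps.
Take delta = min(9, (162/17)eps). Then 0 < |y − 10| < delta forces both bounds, so |(2y - 1)/(y + 8) − (19/18)| < eps.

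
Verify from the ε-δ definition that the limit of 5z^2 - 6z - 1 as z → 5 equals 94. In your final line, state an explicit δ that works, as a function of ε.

Fix ε > 0. We want δ > 0 such that 0 < |z − 5| < δ implies |(5z^2 - 6z - 1) − 94| < ε.
(5z^2 - 6z - 1) − 94 = 5z^2 - 6z - 95 = (z − 5)(5z + 19).
So |(5z^2 - 6z - 1) − 94| = |z − 5|·|5z + 19|.
Assume first that |z − 5| < 2, so |z| < 7. Then |5z + 19| ≤ 5·7 + 19 = 54.
Hence |(5z^2 - 6z - 1) − 94| ≤ 54|z − 5| < ε provided |z − 5| < ε/54.
Take δ = min(2, ε/54). Then 0 < |z − 5| < δ gives both |z − 5| < 2 and |z − 5| < ε/54, so |(5z^2 - 6z - 1) − 94| < ε.

δ = min(2, ε/54)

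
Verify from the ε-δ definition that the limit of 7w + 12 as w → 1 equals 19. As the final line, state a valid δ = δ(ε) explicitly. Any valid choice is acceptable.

Suppose ε > 0. We need δ > 0 so that 0 < |w − 1| < δ implies |(7w + 12) − 19| < ε.
|(7w + 12) − 19| = |7w - 7| = 7|w − 1|.
So 7|w − 1| < ε exactly when |w − 1| < ε/7.
Choosing δ = ε/7 gives |(7w + 12) − 19| = 7|w − 1| < ε whenever |w − 1| < δ.

δ = ε/7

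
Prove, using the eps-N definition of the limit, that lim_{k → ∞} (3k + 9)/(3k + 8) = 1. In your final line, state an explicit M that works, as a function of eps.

M = (1/3)/eps

Let eps > 0 be given. For k ≥ 1, |(3k + 9)/(3k + 8) − 1| = |3|/(3(3k + 8)) = 3/(3(3k + 8)).
Since 3k + 8 ≥ 3k for k ≥ 1, this is ≤ 3/(3·3k) = (1/3)/k.
So |(3k + 9)/(3k + 8) − 1| < eps whenever k > (1/3)/eps.
Take M = (1/3)/eps. If k > M then |(3k + 9)/(3k + 8) − 1| ≤ (1/3)/k < eps.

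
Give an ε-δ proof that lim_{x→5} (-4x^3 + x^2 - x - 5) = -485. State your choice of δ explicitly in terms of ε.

Fix ε > 0. We want δ > 0 such that 0 < |x − 5| < δ implies |(-4x^3 + x^2 - x - 5) + 485| < ε.
(-4x^3 + x^2 - x - 5) + 485 = -4x^3 + x^2 - x + 480 = (x − 5)(-4x^2 - 19x - 96).
So |(-4x^3 + x^2 - x - 5) + 485| = |x − 5|·|-4x^2 - 19x - 96|.
Require δ ≤ 2. Then |x − 5| < 2 gives |x| < 7, and by the triangle inequality |-4x^2 - 19x - 96| ≤ 4·7^2 + 19·7 + 96 = 425.
Hence |(-4x^3 + x^2 - x - 5) + 485| ≤ 425|x − 5| < ε provided |x − 5| < ε/425.
Choosing δ = min(2, ε/425) ensures both conditions, hence |(-4x^3 + x^2 - x - 5) + 485| < ε.

δ = min(2, ε/425)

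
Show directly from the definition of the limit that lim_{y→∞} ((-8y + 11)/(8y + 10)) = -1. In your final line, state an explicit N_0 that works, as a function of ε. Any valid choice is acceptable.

N_0 = (21/8)/ε

Suppose ε > 0. We seek N_0 > 0 such that y > N_0 implies |(-8y + 11)/(8y + 10) + 1| < ε.
(-8y + 11)/(8y + 10) + 1 = (8(-8y + 11) − (-8)(8y + 10)) / (8(8y + 10)) = 168/(8(8y + 10)).
For y > 0 we have 8y + 10 > 8y, so |(-8y + 11)/(8y + 10) + 1| = 168/(8(8y + 10)) < 168/(8·8y) = (21/8)/y.
Thus |(-8y + 11)/(8y + 10) + 1| < ε whenever y > (21/8)/ε.
Take N_0 = (21/8)/ε. If y > N_0 then |(-8y + 11)/(8y + 10) + 1| < (21/8)/y < ε.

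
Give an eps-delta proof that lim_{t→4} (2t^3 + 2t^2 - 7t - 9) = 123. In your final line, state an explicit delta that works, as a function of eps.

Let eps > 0 be given. We want delta > 0 such that 0 < |t − 4| < delta implies |(2t^3 + 2t^2 - 7t - 9) − 123| < eps.
(2t^3 + 2t^2 - 7t - 9) − 123 = 2t^3 + 2t^2 - 7t - 132 = (t − 4)(2t^2 + 10t + 33).
So |(2t^3 + 2t^2 - 7t - 9) − 123| = |t − 4|·|2t^2 + 10t + 33|.
Require delta ≤ 1. Then |t − 4| < 1 gives |t| < 5, and by the triangle inequality |2t^2 + 10t + 33| ≤ 2·5^2 + 10·5 + 33 = 133.
Hence |(2t^3 + 2t^2 - 7t - 9) − 123| ≤ 133|t − 4| < eps provided |t − 4| < eps/133.
Take delta = min(1, eps/133). Then 0 < |t − 4| < delta gives both |t − 4| < 1 and |t − 4| < eps/133, so |(2t^3 + 2t^2 - 7t - 9) − 123| < eps.

delta = min(1, eps/133)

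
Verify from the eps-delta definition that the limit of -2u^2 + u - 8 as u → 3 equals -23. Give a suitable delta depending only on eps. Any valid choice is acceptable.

Suppose eps > 0. We want delta > 0 such that 0 < |u − 3| < delta implies |(-2u^2 + u - 8) + 23| < eps.
(-2u^2 + u - 8) + 23 = -2u^2 + u + 15 = (u − 3)(-2u - 5).
So |(-2u^2 + u - 8) + 23| = |u − 3|·|-2u - 5|.
Require delta ≤ 1. Then |u − 3| < 1 gives |u| < 4, and by the triangle inequality |-2u - 5| ≤ 2·4 + 5 = 13.
Hence |(-2u^2 + u - 8) + 23| ≤ 13|u − 3| < eps provided |u − 3| < eps/13.
Take delta = min(1, eps/13). Then 0 < |u − 3| < delta gives both |u − 3| < 1 and |u − 3| < eps/13, so |(-2u^2 + u - 8) + 23| < eps.

delta = min(1, eps/13)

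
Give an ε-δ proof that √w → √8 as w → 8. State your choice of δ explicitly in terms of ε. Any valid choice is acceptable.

Let ε > 0 be given. We want δ > 0 such that 0 < |w − 8| < δ implies |√w − √8| < ε.
Multiplying by the conjugate, |√w − √8| = |w − 8|/(√w + √8).
Restrict δ ≤ 8 so that |w − 8| < 8 forces w > 0, and then √w + √8 > √8.
Hence |√w − √8| < |w − 8|/√8, which is < ε once |w − 8| < √8·ε.
Take δ = min(8, √8·ε). If 0 < |w − 8| < δ then w > 0 and |√w − √8| < |w − 8|/√8 < ε.

δ = min(8, √8·ε)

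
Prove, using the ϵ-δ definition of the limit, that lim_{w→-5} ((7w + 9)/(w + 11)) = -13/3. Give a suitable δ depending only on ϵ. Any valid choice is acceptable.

Fix ϵ > 0. We want δ > 0 with 0 < |w + 5| < δ ⇒ |(7w + 9)/(w + 11) + 13/3| < ϵ.
Combining over a common denominator, (7w + 9)/(w + 11) + 13/3 = [(7w + 9)·6 − (-26)·(w + 11)] / [6·(w + 11)] = 68(w + 5) / (6(w + 11)).
So |(7w + 9)/(w + 11) + 13/3| = 68|w + 5| / (6·|w + 11|).
Restrict δ ≤ 3. Then |w + 5| < 3 gives |w + 11| = |(w + 5) + 6| ≥ 6 − 3 = 3.
Hence |(7w + 9)/(w + 11) + 13/3| < 68|w + 5|/(6·3) = (34/9)|w + 5|, which is < ϵ once |w + 5| < (9/34)ϵ.
Take δ = min(3, (9/34)ϵ). Then 0 < |w + 5| < δ forces both bounds, so |(7w + 9)/(w + 11) + 13/3| < ϵ.

δ = min(3, (9/34)ϵ)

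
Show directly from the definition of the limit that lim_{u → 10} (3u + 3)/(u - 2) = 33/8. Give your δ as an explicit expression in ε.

Let ε > 0. We want δ > 0 with 0 < |u − 10| < δ ⇒ |(3u + 3)/(u - 2) − (33/8)| < ε.
Combining over a common denominator, (3u + 3)/(u - 2) − (33/8) = [(3u + 3)·8 − 33·(u - 2)] / [8·(u - 2)] = -9(u − 10) / (8(u - 2)).
So |(3u + 3)/(u - 2) − (33/8)| = 9|u − 10| / (8·|u − 2|).
Restrict δ ≤ 4. Then |u − 10| < 4 gives |u − 2| = |(u − 10) + 8| ≥ 8 − 4 = 4.
Hence |(3u + 3)/(u - 2) − (33/8)| < 9|u − 10|/(8·4) = (9/32)|u − 10|, which is < ε once |u − 10| < (32/9)ε.
Take δ = min(4, (32/9)ε). Then 0 < |u − 10| < δ forces both bounds, so |(3u + 3)/(u - 2) − (33/8)| < ε.

δ = min(4, (32/9)ε)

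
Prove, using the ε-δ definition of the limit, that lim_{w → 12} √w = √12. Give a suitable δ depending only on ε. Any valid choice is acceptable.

δ = min(12, √12·ε)

Let ε > 0. We want δ > 0 such that 0 < |w − 12| < δ implies |√w − √12| < ε.
Rationalise: √w − √12 = (w − 12)/(√w + √12), so |√w − √12| = |w − 12|/(√w + √12).
Restrict δ ≤ 12 so that |w − 12| < 12 forces w > 0, and then √w + √12 > √12.
Hence |√w − √12| < |w − 12|/√12, which is < ε once |w − 12| < √12·ε.
Take δ = min(12, √12·ε). If 0 < |w − 12| < δ then w > 0 and |√w − √12| < |w − 12|/√12 < ε.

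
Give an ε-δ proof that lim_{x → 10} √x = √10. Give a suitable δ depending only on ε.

δ = min(10, √10·ε)

Fix ε > 0. We want δ > 0 such that 0 < |x − 10| < δ implies |√x − √10| < ε.
Multiplying by the conjugate, |√x − √10| = |x − 10|/(√x + √10).
Restrict δ ≤ 10 so that |x − 10| < 10 forces x > 0, and then √x + √10 > √10.
Hence |√x − √10| < |x − 10|/√10, which is < ε once |x − 10| < √10·ε.
Take δ = min(10, √10·ε). If 0 < |x − 10| < δ then x > 0 and |√x − √10| < |x − 10|/√10 < ε.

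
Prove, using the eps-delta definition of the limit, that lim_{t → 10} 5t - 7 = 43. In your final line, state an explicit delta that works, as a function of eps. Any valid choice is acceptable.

Fix eps > 0. We need delta > 0 so that 0 < |t − 10| < delta implies |(5t - 7) − 43| < eps.
Since (5t - 7) − 43 = 5(t − 10), we have |(5t - 7) − 43| = 5|t − 10|.
So 5|t − 10| < eps exactly when |t − 10| < eps/5.
Take delta = eps/5. If 0 < |t − 10| < delta then |(5t - 7) − 43| = 5|t − 10| < 5·(eps/5) = eps.

delta = eps/5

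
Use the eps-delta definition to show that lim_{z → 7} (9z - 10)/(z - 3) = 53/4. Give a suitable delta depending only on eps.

delta = min(2, (8/17)eps)

Suppose eps > 0. We want delta > 0 with 0 < |z − 7| < delta ⇒ |(9z - 10)/(z - 3) − (53/4)| < eps.
Combining over a common denominator, (9z - 10)/(z - 3) − (53/4) = [(9z - 10)·4 − 53·(z - 3)] / [4·(z - 3)] = -17(z − 7) / (4(z - 3)).
So |(9z - 10)/(z - 3) − (53/4)| = 17|z − 7| / (4·|z − 3|).
Require delta ≤ 2, so |z − 3| ≥ |4| − |z − 7| > 4 − 2 = 2.
Hence |(9z - 10)/(z - 3) − (53/4)| < 17|z − 7|/(4·2) = (17/8)|z − 7|, which is < eps once |z − 7| < (8/17)eps.
Take delta = min(2, (8/17)eps). Then 0 < |z − 7| < delta forces both bounds, so |(9z - 10)/(z - 3) − (53/4)| < eps.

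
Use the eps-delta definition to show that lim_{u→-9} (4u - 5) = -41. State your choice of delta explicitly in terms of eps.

Let eps > 0. We need delta > 0 so that 0 < |u + 9| < delta implies |(4u - 5) + 41| < eps.
|(4u - 5) + 41| = |4u + 36| = 4|u + 9|.
So 4|u + 9| < eps exactly when |u + 9| < eps/4.
Choosing delta = eps/4 gives |(4u - 5) + 41| = 4|u + 9| < eps whenever |u + 9| < delta.

delta = eps/4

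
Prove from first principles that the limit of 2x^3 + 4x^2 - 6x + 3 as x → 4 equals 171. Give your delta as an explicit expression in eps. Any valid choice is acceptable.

Fix eps > 0. We want delta > 0 such that 0 < |x − 4| < delta implies |(2x^3 + 4x^2 - 6x + 3) − 171| < eps.
(2x^3 + 4x^2 - 6x + 3) − 171 = 2x^3 + 4x^2 - 6x - 168 = (x − 4)(2x^2 + 12x + 42).
So |(2x^3 + 4x^2 - 6x + 3) − 171| = |x − 4|·|2x^2 + 12x + 42|.
Assume first that |x − 4| < 1, so |x| < 5. Then |2x^2 + 12x + 42| ≤ 2·5^2 + 12·5 + 42 = 152.
Hence |(2x^3 + 4x^2 - 6x + 3) − 171| ≤ 152|x − 4| < eps provided |x − 4| < eps/152.
Take delta = min(1, eps/152). Then 0 < |x − 4| < delta gives both |x − 4| < 1 and |x − 4| < eps/152, so |(2x^3 + 4x^2 - 6x + 3) − 171| < eps.

delta = min(1, eps/152)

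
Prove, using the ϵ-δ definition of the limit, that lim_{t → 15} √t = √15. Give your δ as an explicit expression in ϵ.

Let ϵ > 0. We want δ > 0 such that 0 < |t − 15| < δ implies |√t − √15| < ϵ.
Rationalise: √t − √15 = (t − 15)/(√t + √15), so |√t − √15| = |t − 15|/(√t + √15).
Restrict δ ≤ 15 so that |t − 15| < 15 forces t > 0, and then √t + √15 > √15.
Hence |√t − √15| < |t − 15|/√15, which is < ϵ once |t − 15| < √15·ϵ.
Take δ = min(15, √15·ϵ). If 0 < |t − 15| < δ then t > 0 and |√t − √15| < |t − 15|/√15 < ϵ.

δ = min(15, √15·ϵ)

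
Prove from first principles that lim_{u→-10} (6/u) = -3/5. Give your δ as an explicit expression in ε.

δ = min(5, (25/3)ε)

Let ε > 0. We seek δ > 0 such that 0 < |u + 10| < δ implies |6/u + 3/5| < ε.
|6/u + 3/5| = 6·|-10 − u|/(10·|u|) = 6|u + 10|/(10|u|).
Require δ ≤ 5 so that |u| > 10 − 5 = 5, hence 10|u| > 50.
Then |6/u + 3/5| < 6|u + 10|/50, which is < ε when |u + 10| < (25/3)ε.
Take δ = min(5, (25/3)ε). Then 0 < |u + 10| < δ gives both |u + 10| < 5 and |u + 10| < (25/3)ε, so |6/u + 3/5| < ε.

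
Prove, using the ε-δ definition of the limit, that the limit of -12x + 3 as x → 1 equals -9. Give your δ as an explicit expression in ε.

Let ε > 0 be given. We need δ > 0 so that 0 < |x − 1| < δ implies |(-12x + 3) + 9| < ε.
Since (-12x + 3) + 9 = -12(x − 1), we have |(-12x + 3) + 9| = 12|x − 1|.
Thus it suffices that |x − 1| < ε/12.
Take δ = ε/12. If 0 < |x − 1| < δ then |(-12x + 3) + 9| = 12|x − 1| < 12·(ε/12) = ε.

δ = ε/12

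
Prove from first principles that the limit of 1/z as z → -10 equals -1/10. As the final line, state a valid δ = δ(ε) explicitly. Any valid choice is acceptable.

Fix ε > 0. We seek δ > 0 such that 0 < |z + 10| < δ implies |1/z + 1/10| < ε.
|1/z + 1/10| = |-10 − z|/(10·|z|) = |z + 10|/(10|z|).
Restrict δ ≤ 5. Then |z + 10| < 5 gives |z| > 5, so 10|z| > 50.
Then |1/z + 1/10| < |z + 10|/50, which is < ε when |z + 10| < 50ε.
Take δ = min(5, 50ε). Then 0 < |z + 10| < δ gives both |z + 10| < 5 and |z + 10| < 50ε, so |1/z + 1/10| < ε.

δ = min(5, 50ε)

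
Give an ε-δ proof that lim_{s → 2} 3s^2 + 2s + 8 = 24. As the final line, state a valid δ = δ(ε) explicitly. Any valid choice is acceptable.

δ = min(2, ε/20)

Suppose ε > 0. We want δ > 0 such that 0 < |s − 2| < δ implies |(3s^2 + 2s + 8) − 24| < ε.
(3s^2 + 2s + 8) − 24 = 3s^2 + 2s - 16 = (s − 2)(3s + 8).
So |(3s^2 + 2s + 8) − 24| = |s − 2|·|3s + 8|.
Require δ ≤ 2. Then |s − 2| < 2 gives |s| < 4, and by the triangle inequality |3s + 8| ≤ 3·4 + 8 = 20.
Hence |(3s^2 + 2s + 8) − 24| ≤ 20|s − 2| < ε provided |s − 2| < ε/20.
Take δ = min(2, ε/20). Then 0 < |s − 2| < δ gives both |s − 2| < 2 and |s − 2| < ε/20, so |(3s^2 + 2s + 8) − 24| < ε.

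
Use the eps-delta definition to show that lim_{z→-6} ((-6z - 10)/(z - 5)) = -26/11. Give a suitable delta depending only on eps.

delta = min(11/2, (121/80)eps)

Let eps > 0. We want delta > 0 with 0 < |z + 6| < delta ⇒ |(-6z - 10)/(z - 5) + 26/11| < eps.
Combining over a common denominator, (-6z - 10)/(z - 5) + 26/11 = [(-6z - 10)·(-11) − 26·(z - 5)] / [(-11)·(z - 5)] = 40(z + 6) / ((-11)(z - 5)).
So |(-6z - 10)/(z - 5) + 26/11| = 40|z + 6| / (11·|z − 5|).
Require delta ≤ 11/2, so |z − 5| ≥ |-11| − |z + 6| > 11 − 11/2 = 11/2.
Hence |(-6z - 10)/(z - 5) + 26/11| < 40|z + 6|/(11·(11/2)) = (80/121)|z + 6|, which is < eps once |z + 6| < (121/80)eps.
Take delta = min(11/2, (121/80)eps). Then 0 < |z + 6| < delta forces both bounds, so |(-6z - 10)/(z - 5) + 26/11| < eps.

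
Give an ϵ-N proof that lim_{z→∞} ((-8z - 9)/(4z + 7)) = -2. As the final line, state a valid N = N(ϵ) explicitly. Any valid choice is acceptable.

N = (5/4)/ϵ

Let ϵ > 0 be given. We seek N > 0 such that z > N implies |(-8z - 9)/(4z + 7) + 2| < ϵ.
(-8z - 9)/(4z + 7) + 2 = (4(-8z - 9) − (-8)(4z + 7)) / (4(4z + 7)) = 20/(4(4z + 7)).
For z > 0 we have 4z + 7 > 4z, so |(-8z - 9)/(4z + 7) + 2| = 20/(4(4z + 7)) < 20/(4·4z) = (5/4)/z.
Thus |(-8z - 9)/(4z + 7) + 2| < ϵ whenever z > (5/4)/ϵ.
Take N = (5/4)/ϵ. If z > N then |(-8z - 9)/(4z + 7) + 2| < (5/4)/z < ϵ.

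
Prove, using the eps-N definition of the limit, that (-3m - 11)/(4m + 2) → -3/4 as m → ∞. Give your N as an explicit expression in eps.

Let eps > 0 be given. For m ≥ 1, |(-3m - 11)/(4m + 2) + 3/4| = |-38|/(4(4m + 2)) = 38/(4(4m + 2)).
Since 4m + 2 ≥ 4m for m ≥ 1, this is ≤ 38/(4·4m) = (19/8)/m.
So |(-3m - 11)/(4m + 2) + 3/4| < eps whenever m > (19/8)/eps.
Take N = (19/8)/eps. If m > N then |(-3m - 11)/(4m + 2) + 3/4| ≤ (19/8)/m < eps.

N = (19/8)/eps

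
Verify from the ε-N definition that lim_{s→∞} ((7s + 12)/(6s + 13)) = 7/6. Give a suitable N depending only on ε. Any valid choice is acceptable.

Let ε > 0 be given. We seek N > 0 such that s > N implies |(7s + 12)/(6s + 13) − (7/6)| < ε.
(7s + 12)/(6s + 13) − (7/6) = (6(7s + 12) − 7(6s + 13)) / (6(6s + 13)) = -19/(6(6s + 13)).
For s > 0 we have 6s + 13 > 6s, so |(7s + 12)/(6s + 13) − (7/6)| = 19/(6(6s + 13)) < 19/(6·6s) = (19/36)/s.
Thus |(7s + 12)/(6s + 13) − (7/6)| < ε whenever s > (19/36)/ε.
Take N = (19/36)/ε. If s > N then |(7s + 12)/(6s + 13) − (7/6)| < (19/36)/s < ε.

N = (19/36)/ε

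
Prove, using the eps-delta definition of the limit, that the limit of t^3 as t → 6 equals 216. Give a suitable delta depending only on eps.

delta = min(1, eps/127)

Let eps > 0 be given. We seek delta > 0 with 0 < |t − 6| < delta ⇒ |t^3 − 216| < eps.
Factor: t^3 − 216 = (t − 6)(t^2 + 6t + 36), so |t^3 − 216| = |t − 6|·|t^2 + 6t + 36|.
Restrict delta ≤ 1. Then |t − 6| < 1 gives |t| < 7, so by the triangle inequality |t^2 + 6t + 36| ≤ 7^2 + 6·7 + 36 = 127.
Hence |t^3 − 216| ≤ 127|t − 6|, which is < eps once |t − 6| < eps/127.
Take delta = min(1, eps/127). If 0 < |t − 6| < delta then both bounds hold and |t^3 − 216| ≤ 127|t − 6| < 127·(eps/127) = eps.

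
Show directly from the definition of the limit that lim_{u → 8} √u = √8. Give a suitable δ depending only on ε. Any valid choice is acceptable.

δ = min(8, √8·ε)

Let ε > 0. We want δ > 0 such that 0 < |u − 8| < δ implies |√u − √8| < ε.
Multiplying by the conjugate, |√u − √8| = |u − 8|/(√u + √8).
Restrict δ ≤ 8 so that |u − 8| < 8 forces u > 0, and then √u + √8 > √8.
Hence |√u − √8| < |u − 8|/√8, which is < ε once |u − 8| < √8·ε.
Take δ = min(8, √8·ε). If 0 < |u − 8| < δ then u > 0 and |√u − √8| < |u − 8|/√8 < ε.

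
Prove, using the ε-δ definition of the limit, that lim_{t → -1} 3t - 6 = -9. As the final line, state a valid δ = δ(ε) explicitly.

δ = ε/3

Suppose ε > 0. We need δ > 0 so that 0 < |t + 1| < δ implies |(3t - 6) + 9| < ε.
|(3t - 6) + 9| = |3t + 3| = 3|t + 1|.
Thus it suffices that |t + 1| < ε/3.
Choosing δ = ε/3 gives |(3t - 6) + 9| = 3|t + 1| < ε whenever |t + 1| < δ.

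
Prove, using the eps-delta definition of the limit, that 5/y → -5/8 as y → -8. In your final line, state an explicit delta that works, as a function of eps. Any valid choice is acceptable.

Let eps > 0 be given. We seek delta > 0 such that 0 < |y + 8| < delta implies |5/y + 5/8| < eps.
|5/y + 5/8| = 5·|-8 − y|/(8·|y|) = 5|y + 8|/(8|y|).
Require delta ≤ 4 so that |y| > 8 − 4 = 4, hence 8|y| > 32.
Then |5/y + 5/8| < 5|y + 8|/32, which is < eps when |y + 8| < (32/5)eps.
Take delta = min(4, (32/5)eps). Then 0 < |y + 8| < delta gives both |y + 8| < 4 and |y + 8| < (32/5)eps, so |5/y + 5/8| < eps.

delta = min(4, (32/5)eps)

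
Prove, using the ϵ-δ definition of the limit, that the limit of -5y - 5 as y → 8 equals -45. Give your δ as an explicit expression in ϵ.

Fix ϵ > 0. We need δ > 0 so that 0 < |y − 8| < δ implies |(-5y - 5) + 45| < ϵ.
Since (-5y - 5) + 45 = -5(y − 8), we have |(-5y - 5) + 45| = 5|y − 8|.
So 5|y − 8| < ϵ exactly when |y − 8| < ϵ/5.
Take δ = ϵ/5. If 0 < |y − 8| < δ then |(-5y - 5) + 45| = 5|y − 8| < 5·(ϵ/5) = ϵ.

δ = ϵ/5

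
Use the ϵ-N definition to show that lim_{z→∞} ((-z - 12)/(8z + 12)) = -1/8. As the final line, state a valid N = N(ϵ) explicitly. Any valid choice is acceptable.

N = (21/16)/ϵ

Fix ϵ > 0. We seek N > 0 such that z > N implies |(-z - 12)/(8z + 12) + 1/8| < ϵ.
(-z - 12)/(8z + 12) + 1/8 = (8(-z - 12) − (-1)(8z + 12)) / (8(8z + 12)) = -84/(8(8z + 12)).
For z > 0 we have 8z + 12 > 8z, so |(-z - 12)/(8z + 12) + 1/8| = 84/(8(8z + 12)) < 84/(8·8z) = (21/16)/z.
Thus |(-z - 12)/(8z + 12) + 1/8| < ϵ whenever z > (21/16)/ϵ.
Take N = (21/16)/ϵ. If z > N then |(-z - 12)/(8z + 12) + 1/8| < (21/16)/z < ϵ.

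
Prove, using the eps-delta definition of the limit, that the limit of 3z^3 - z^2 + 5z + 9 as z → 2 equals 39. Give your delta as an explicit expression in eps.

Let eps > 0 be given. We want delta > 0 such that 0 < |z − 2| < delta implies |(3z^3 - z^2 + 5z + 9) − 39| < eps.
(3z^3 - z^2 + 5z + 9) − 39 = 3z^3 - z^2 + 5z - 30 = (z − 2)(3z^2 + 5z + 15).
So |(3z^3 - z^2 + 5z + 9) − 39| = |z − 2|·|3z^2 + 5z + 15|.
Require delta ≤ 2. Then |z − 2| < 2 gives |z| < 4, and by the triangle inequality |3z^2 + 5z + 15| ≤ 3·4^2 + 5·4 + 15 = 83.
Hence |(3z^3 - z^2 + 5z + 9) − 39| ≤ 83|z − 2| < eps provided |z − 2| < eps/83.
Take delta = min(2, eps/83). Then 0 < |z − 2| < delta gives both |z − 2| < 2 and |z − 2| < eps/83, so |(3z^3 - z^2 + 5z + 9) − 39| < eps.

delta = min(2, eps/83)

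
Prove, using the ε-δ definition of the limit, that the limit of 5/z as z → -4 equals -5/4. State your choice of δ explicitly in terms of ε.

Fix ε > 0. We seek δ > 0 such that 0 < |z + 4| < δ implies |5/z + 5/4| < ε.
|5/z + 5/4| = 5·|-4 − z|/(4·|z|) = 5|z + 4|/(4|z|).
Require δ ≤ 2 so that |z| > 4 − 2 = 2, hence 4|z| > 8.
Then |5/z + 5/4| < 5|z + 4|/8, which is < ε when |z + 4| < (8/5)ε.
Take δ = min(2, (8/5)ε). Then 0 < |z + 4| < δ gives both |z + 4| < 2 and |z + 4| < (8/5)ε, so |5/z + 5/4| < ε.

δ = min(2, (8/5)ε)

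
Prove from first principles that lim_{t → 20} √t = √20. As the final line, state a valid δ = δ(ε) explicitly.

Fix ε > 0. We want δ > 0 such that 0 < |t − 20| < δ implies |√t − √20| < ε.
Multiplying by the conjugate, |√t − √20| = |t − 20|/(√t + √20).
Restrict δ ≤ 20 so that |t − 20| < 20 forces t > 0, and then √t + √20 > √20.
Hence |√t − √20| < |t − 20|/√20, which is < ε once |t − 20| < √20·ε.
Take δ = min(20, √20·ε). If 0 < |t − 20| < δ then t > 0 and |√t − √20| < |t − 20|/√20 < ε.

δ = min(20, √20·ε)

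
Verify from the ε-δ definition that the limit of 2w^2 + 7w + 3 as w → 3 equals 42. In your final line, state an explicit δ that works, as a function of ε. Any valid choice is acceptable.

Let ε > 0 be given. We want δ > 0 such that 0 < |w − 3| < δ implies |(2w^2 + 7w + 3) − 42| < ε.
(2w^2 + 7w + 3) − 42 = 2w^2 + 7w - 39 = (w − 3)(2w + 13).
So |(2w^2 + 7w + 3) − 42| = |w − 3|·|2w + 13|.
Require δ ≤ 2. Then |w − 3| < 2 gives |w| < 5, and by the triangle inequality |2w + 13| ≤ 2·5 + 13 = 23.
Hence |(2w^2 + 7w + 3) − 42| ≤ 23|w − 3| < ε provided |w − 3| < ε/23.
Take δ = min(2, ε/23). Then 0 < |w − 3| < δ gives both |w − 3| < 2 and |w − 3| < ε/23, so |(2w^2 + 7w + 3) − 42| < ε.

δ = min(2, ε/23)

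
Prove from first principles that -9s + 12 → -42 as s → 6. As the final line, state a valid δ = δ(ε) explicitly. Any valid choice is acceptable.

Fix ε > 0. We need δ > 0 so that 0 < |s − 6| < δ implies |(-9s + 12) + 42| < ε.
|(-9s + 12) + 42| = |-9s + 54| = 9|s − 6|.
Thus it suffices that |s − 6| < ε/9.
Take δ = ε/9. If 0 < |s − 6| < δ then |(-9s + 12) + 42| = 9|s − 6| < 9·(ε/9) = ε.

δ = ε/9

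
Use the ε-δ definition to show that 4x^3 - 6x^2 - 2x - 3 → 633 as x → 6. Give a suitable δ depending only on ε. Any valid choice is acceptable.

δ = min(2, ε/506)

Fix ε > 0. We want δ > 0 such that 0 < |x − 6| < δ implies |(4x^3 - 6x^2 - 2x - 3) − 633| < ε.
(4x^3 - 6x^2 - 2x - 3) − 633 = 4x^3 - 6x^2 - 2x - 636 = (x − 6)(4x^2 + 18x + 106).
So |(4x^3 - 6x^2 - 2x - 3) − 633| = |x − 6|·|4x^2 + 18x + 106|.
Require δ ≤ 2. Then |x − 6| < 2 gives |x| < 8, and by the triangle inequality |4x^2 + 18x + 106| ≤ 4·8^2 + 18·8 + 106 = 506.
Hence |(4x^3 - 6x^2 - 2x - 3) − 633| ≤ 506|x − 6| < ε provided |x − 6| < ε/506.
Choosing δ = min(2, ε/506) ensures both conditions, hence |(4x^3 - 6x^2 - 2x - 3) − 633| < ε.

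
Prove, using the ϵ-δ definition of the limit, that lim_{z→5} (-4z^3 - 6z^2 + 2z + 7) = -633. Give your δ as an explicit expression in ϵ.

δ = min(1, ϵ/428)

Let ϵ > 0. We want δ > 0 such that 0 < |z − 5| < δ implies |(-4z^3 - 6z^2 + 2z + 7) + 633| < ϵ.
(-4z^3 - 6z^2 + 2z + 7) + 633 = -4z^3 - 6z^2 + 2z + 640 = (z − 5)(-4z^2 - 26z - 128).
So |(-4z^3 - 6z^2 + 2z + 7) + 633| = |z − 5|·|-4z^2 - 26z - 128|.
Assume first that |z − 5| < 1, so |z| < 6. Then |-4z^2 - 26z - 128| ≤ 4·6^2 + 26·6 + 128 = 428.
Hence |(-4z^3 - 6z^2 + 2z + 7) + 633| ≤ 428|z − 5| < ϵ provided |z − 5| < ϵ/428.
Choosing δ = min(1, ϵ/428) ensures both conditions, hence |(-4z^3 - 6z^2 + 2z + 7) + 633| < ϵ.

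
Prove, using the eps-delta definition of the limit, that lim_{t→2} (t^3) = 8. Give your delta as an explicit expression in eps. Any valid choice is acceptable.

Let eps > 0. We seek delta > 0 with 0 < |t − 2| < delta ⇒ |t^3 − 8| < eps.
Factor: t^3 − 8 = (t − 2)(t^2 + 2t + 4), so |t^3 − 8| = |t − 2|·|t^2 + 2t + 4|.
Impose delta ≤ 1 so that |t| < 3; then |t^2 + 2t + 4| ≤ 19.
Hence |t^3 − 8| ≤ 19|t − 2|, which is < eps once |t − 2| < eps/19.
Take delta = min(1, eps/19). If 0 < |t − 2| < delta then both bounds hold and |t^3 − 8| ≤ 19|t − 2| < 19·(eps/19) = eps.

delta = min(1, eps/19)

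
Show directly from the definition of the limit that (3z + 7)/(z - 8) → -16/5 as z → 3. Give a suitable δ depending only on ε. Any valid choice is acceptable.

δ = min(5/2, (25/62)ε)

Suppose ε > 0. We want δ > 0 with 0 < |z − 3| < δ ⇒ |(3z + 7)/(z - 8) + 16/5| < ε.
Combining over a common denominator, (3z + 7)/(z - 8) + 16/5 = [(3z + 7)·(-5) − 16·(z - 8)] / [(-5)·(z - 8)] = -31(z − 3) / ((-5)(z - 8)).
So |(3z + 7)/(z - 8) + 16/5| = 31|z − 3| / (5·|z − 8|).
Restrict δ ≤ 5/2. Then |z − 3| < 5/2 gives |z − 8| = |(z − 3) + (-5)| ≥ 5 − 5/2 = 5/2.
Hence |(3z + 7)/(z - 8) + 16/5| < 31|z − 3|/(5·(5/2)) = (62/25)|z − 3|, which is < ε once |z − 3| < (25/62)ε.
Take δ = min(5/2, (25/62)ε). Then 0 < |z − 3| < δ forces both bounds, so |(3z + 7)/(z - 8) + 16/5| < ε.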